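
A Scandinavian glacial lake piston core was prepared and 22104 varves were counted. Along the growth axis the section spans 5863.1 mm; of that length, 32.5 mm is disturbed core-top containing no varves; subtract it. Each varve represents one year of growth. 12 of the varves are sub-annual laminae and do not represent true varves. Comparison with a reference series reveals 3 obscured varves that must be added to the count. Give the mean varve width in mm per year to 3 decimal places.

Adjusted count: 22104 − 12 + 3 = 22095 varves.
Net length = 5863.1 − 32.5 = 5830.6 mm.
Extension rate ≈ 5830.6 / 22095 = 0.264 mm per year.

0.264 mm per year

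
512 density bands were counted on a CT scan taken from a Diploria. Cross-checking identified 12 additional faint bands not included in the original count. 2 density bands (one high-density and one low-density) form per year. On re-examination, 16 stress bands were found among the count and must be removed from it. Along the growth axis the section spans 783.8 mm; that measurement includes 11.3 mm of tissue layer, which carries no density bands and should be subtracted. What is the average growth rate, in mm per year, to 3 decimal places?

Adjusted count: 512 − 16 + 12 = 508 density bands.
508 density bands at 2 per year is 508 / 2 = 254 years.
Net length = 783.8 − 11.3 = 772.5 mm.
772.5 mm over 254 years gives 772.5 / 254 ≈ 3.041 mm per year.

3.041 mm per year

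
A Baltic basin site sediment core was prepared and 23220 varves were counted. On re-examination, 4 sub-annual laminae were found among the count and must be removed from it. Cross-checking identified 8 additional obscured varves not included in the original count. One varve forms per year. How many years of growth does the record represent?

23224 years

Correcting the raw count gives 23220 − 4 + 8 = 23224 true varves.
At one varve per year, that is 23224 years.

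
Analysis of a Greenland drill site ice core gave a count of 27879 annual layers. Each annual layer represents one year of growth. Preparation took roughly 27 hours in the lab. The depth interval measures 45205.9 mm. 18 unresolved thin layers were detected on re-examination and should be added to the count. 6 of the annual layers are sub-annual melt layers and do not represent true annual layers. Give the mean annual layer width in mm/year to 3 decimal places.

1.621 mm/year

True annual layer count = 27879 − 6 + 18 = 27891.
Mean rate = 45205.9 mm / 27891 years ≈ 1.621 mm/year.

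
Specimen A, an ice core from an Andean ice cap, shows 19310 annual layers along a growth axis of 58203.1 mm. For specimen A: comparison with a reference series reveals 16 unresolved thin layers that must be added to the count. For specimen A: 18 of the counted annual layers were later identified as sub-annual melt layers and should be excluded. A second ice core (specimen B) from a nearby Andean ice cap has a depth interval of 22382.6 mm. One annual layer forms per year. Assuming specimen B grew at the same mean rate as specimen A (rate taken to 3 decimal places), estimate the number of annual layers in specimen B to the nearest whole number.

Specimen A: correcting the raw count gives 19310 − 18 + 16 = 19308 true annual layers.
A: 58203.1 mm over 19308 years gives 58203.1 / 19308 ≈ 3.014 mm per year.
B spans 22382.6 / 3.014 = 7426.21 years ≈ 7426 annual layers.

7426 annual layers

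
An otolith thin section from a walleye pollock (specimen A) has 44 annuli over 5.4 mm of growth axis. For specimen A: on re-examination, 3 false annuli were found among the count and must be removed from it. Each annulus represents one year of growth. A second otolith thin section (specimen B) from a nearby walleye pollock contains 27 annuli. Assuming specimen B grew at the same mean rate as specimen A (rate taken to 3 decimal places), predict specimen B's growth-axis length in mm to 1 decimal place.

3.6 mm

Specimen A: adjusted count: 44 − 3 = 41 annuli.
A: Mean rate = 5.4 mm / 41 years ≈ 0.132 mm per year.
B's length ≈ 0.132 × 27 = 3.6 mm.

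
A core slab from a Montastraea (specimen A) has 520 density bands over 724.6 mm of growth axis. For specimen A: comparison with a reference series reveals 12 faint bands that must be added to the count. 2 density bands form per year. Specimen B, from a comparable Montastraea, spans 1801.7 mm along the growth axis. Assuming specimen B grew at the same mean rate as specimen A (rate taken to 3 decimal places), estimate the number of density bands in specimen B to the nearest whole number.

1323 density bands

Specimen A: correcting the raw count gives 520 + 12 = 532 true density bands.
Specimen A: with 2 density bands per year, 532 / 2 = 266 years.
A: Extension rate ≈ 724.6 / 266 = 2.724 mm per year.
For B, 1801.7 / 2.724 = 661.42 years; at 2 density bands per year that is 661.42 × 2 ≈ 1323 density bands.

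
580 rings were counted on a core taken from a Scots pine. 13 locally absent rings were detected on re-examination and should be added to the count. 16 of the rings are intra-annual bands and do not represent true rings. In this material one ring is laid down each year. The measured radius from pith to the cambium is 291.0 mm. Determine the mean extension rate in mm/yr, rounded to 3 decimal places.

0.504 mm/yr

After corrections the count is 580 − 16 + 13 = 577 rings.
Extension rate ≈ 291.0 / 577 = 0.504 mm/yr.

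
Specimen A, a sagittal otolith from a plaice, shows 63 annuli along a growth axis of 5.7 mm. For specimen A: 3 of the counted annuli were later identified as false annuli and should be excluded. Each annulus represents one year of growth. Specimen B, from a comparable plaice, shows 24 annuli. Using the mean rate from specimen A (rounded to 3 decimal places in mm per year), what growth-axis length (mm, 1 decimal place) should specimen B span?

Specimen A: adjusted count: 63 − 3 = 60 annuli.
A: Extension rate ≈ 5.7 / 60 = 0.095 mm/year.
B's length ≈ 0.095 × 24 = 2.3 mm.

2.3 mm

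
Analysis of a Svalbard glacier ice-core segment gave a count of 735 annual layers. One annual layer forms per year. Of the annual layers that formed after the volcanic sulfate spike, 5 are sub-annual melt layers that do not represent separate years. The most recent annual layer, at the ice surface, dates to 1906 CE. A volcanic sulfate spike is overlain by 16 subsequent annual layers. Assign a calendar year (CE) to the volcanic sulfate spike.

1895 CE

16 annual layers post-date the volcanic sulfate spike.
Removing the 5 false annual layers leaves 16 − 5 = 11 true annual layers beyond the volcanic sulfate spike.
The annual layer at the ice surface is 1906 CE, so the volcanic sulfate spike dates to 1906 − 11 = 1895 CE.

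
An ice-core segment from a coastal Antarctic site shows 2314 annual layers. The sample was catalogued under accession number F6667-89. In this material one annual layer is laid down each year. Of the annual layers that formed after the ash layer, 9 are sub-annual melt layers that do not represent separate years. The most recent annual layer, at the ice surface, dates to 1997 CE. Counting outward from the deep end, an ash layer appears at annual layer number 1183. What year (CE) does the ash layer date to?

Between annual layer 1183 and the ice surface there are 2314 − 1183 = 1131 annual layers.
1131 − 9 false = 1122 true annual layers after the ash layer.
The annual layer at the ice surface is 1997 CE, so the ash layer dates to 1997 − 1122 = 875 CE.

875 CE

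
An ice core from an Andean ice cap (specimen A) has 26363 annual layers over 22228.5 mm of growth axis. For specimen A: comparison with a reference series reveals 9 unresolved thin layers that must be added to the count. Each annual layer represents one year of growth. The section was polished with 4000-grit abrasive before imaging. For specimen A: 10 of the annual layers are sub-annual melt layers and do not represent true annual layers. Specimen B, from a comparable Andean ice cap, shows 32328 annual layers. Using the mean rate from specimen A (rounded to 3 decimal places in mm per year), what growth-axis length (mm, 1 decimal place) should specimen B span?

27252.5 mm

Specimen A: after corrections the count is 26363 − 10 + 9 = 26362 annual layers.
A: Extension rate ≈ 22228.5 / 26362 = 0.843 mm per year.
For B, 0.843 mm/year × 32328 years = 27252.5 mm.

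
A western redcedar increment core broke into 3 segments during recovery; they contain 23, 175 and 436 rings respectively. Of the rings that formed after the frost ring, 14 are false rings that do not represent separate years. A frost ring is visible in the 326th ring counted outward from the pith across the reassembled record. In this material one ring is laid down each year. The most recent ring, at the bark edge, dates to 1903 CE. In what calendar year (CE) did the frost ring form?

Total rings = 23 + 175 + 436 = 634.
The frost ring sits at ring 326 from the pith, so 634 − 326 = 308 rings formed after it.
308 − 14 false = 294 true rings after the frost ring.
The ring at the bark edge is 1903 CE, so the frost ring dates to 1903 − 294 = 1609 CE.

1609 CE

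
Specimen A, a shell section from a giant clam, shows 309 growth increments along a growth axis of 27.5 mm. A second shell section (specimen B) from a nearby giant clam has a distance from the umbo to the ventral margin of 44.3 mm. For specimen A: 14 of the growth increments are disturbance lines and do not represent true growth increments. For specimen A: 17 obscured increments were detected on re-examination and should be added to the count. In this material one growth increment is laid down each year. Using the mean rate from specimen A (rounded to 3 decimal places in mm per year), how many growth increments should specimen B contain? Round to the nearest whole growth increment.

Specimen A: correcting the raw count gives 309 − 14 + 17 = 312 true growth increments.
A: Extension rate ≈ 27.5 / 312 = 0.088 mm/year.
Specimen B: 44.3 mm / 0.088 mm per year = 503.41 years ≈ 503 growth increments.

503 growth increments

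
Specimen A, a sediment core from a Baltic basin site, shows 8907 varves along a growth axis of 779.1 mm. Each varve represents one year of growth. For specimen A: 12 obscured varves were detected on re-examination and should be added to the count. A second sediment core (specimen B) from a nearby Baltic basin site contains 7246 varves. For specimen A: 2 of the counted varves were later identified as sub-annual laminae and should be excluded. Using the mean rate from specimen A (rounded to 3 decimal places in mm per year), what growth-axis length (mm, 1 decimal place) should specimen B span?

630.4 mm

Specimen A: correcting the raw count gives 8907 − 2 + 12 = 8917 true varves.
A: Extension rate ≈ 779.1 / 8917 = 0.087 mm/yr.
For B, 0.087 mm/year × 7246 years = 630.4 mm.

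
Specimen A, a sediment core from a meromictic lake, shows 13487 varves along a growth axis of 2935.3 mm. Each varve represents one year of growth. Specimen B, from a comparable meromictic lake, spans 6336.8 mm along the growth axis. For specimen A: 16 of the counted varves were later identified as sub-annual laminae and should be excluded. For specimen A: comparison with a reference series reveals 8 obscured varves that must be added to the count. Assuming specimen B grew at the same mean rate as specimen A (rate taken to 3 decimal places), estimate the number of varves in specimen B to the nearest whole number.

Specimen A: correcting the raw count gives 13487 − 16 + 8 = 13479 true varves.
A: 2935.3 mm over 13479 years gives 2935.3 / 13479 ≈ 0.218 mm per year.
B spans 6336.8 / 0.218 = 29067.89 years ≈ 29068 varves.

29068 varves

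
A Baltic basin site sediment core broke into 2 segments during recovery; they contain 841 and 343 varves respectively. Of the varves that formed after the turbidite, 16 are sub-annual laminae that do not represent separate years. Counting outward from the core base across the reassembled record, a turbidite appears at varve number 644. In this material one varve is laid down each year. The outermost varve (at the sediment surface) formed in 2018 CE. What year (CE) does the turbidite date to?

1494 CE

Total varves = 841 + 343 = 1184.
The turbidite sits at varve 644 from the core base, so 1184 − 644 = 540 varves formed after it.
Removing the 16 false varves leaves 540 − 16 = 524 true varves beyond the turbidite.
Counting back 524 years from 2018 CE places the turbidite in 2018 − 524 = 1494 CE.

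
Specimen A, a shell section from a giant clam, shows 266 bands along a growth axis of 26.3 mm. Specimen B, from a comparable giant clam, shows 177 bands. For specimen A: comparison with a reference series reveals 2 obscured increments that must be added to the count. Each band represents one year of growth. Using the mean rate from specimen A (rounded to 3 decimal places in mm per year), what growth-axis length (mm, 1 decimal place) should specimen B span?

17.3 mm

Specimen A: correcting the raw count gives 266 + 2 = 268 true bands.
A: Mean rate = 26.3 mm / 268 years ≈ 0.098 mm per year.
Length of B = 0.098 × 177 = 17.3 mm.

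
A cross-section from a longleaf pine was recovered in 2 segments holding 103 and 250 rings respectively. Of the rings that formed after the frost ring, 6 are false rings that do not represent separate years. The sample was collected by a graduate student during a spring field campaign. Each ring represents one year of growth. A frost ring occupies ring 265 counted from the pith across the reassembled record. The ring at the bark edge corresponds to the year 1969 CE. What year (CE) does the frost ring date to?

1887 CE

Total rings = 103 + 250 = 353.
The frost ring sits at ring 265 from the pith, so 353 − 265 = 88 rings formed after it.
88 − 6 false = 82 true rings after the frost ring.
1969 − 82 = 1887 CE.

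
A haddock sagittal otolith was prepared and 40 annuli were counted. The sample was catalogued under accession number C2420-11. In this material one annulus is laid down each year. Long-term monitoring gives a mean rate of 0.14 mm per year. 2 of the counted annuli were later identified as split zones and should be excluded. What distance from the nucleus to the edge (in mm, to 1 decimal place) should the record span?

5.3 mm

Correcting the raw count gives 40 − 2 = 38 true annuli.
Length ≈ 0.14 × 38 = 5.3 mm.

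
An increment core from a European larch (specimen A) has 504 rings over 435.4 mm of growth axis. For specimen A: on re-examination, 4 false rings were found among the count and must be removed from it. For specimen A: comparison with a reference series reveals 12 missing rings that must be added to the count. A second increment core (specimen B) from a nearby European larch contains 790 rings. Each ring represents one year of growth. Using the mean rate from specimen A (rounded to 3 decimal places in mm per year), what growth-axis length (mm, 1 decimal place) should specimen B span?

671.5 mm

Specimen A: correcting the raw count gives 504 − 4 + 12 = 512 true rings.
A: Mean rate = 435.4 mm / 512 years ≈ 0.850 mm/year.
For B, 0.850 mm/year × 790 years = 671.5 mm.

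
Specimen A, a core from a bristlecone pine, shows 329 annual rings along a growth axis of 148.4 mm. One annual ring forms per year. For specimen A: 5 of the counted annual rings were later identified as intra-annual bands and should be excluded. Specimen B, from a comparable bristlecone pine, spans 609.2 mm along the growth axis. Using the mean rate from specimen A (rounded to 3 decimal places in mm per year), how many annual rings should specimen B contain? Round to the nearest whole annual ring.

1330 annual rings

Specimen A: after corrections the count is 329 − 5 = 324 annual rings.
A: 148.4 mm over 324 years gives 148.4 / 324 ≈ 0.458 mm/yr.
For B, 609.2 / 0.458 = 1330.13 years ≈ 1330 annual rings.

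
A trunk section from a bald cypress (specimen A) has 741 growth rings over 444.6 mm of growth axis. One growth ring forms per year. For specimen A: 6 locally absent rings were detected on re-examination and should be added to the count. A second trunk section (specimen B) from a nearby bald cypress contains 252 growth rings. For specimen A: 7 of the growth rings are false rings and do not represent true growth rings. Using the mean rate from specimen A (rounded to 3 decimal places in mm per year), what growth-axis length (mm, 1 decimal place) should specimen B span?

151.5 mm

Specimen A: correcting the raw count gives 741 − 7 + 6 = 740 true growth rings.
A: Extension rate ≈ 444.6 / 740 = 0.601 mm per year.
B's length ≈ 0.601 × 252 = 151.5 mm.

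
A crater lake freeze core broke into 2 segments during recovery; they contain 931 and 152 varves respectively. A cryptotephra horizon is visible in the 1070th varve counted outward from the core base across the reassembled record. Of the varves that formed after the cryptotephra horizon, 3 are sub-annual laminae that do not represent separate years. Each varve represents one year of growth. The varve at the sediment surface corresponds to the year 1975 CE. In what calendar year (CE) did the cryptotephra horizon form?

1965 CE

Total varves = 931 + 152 = 1083.
1083 − 1070 = 13 varves lie beyond the cryptotephra horizon toward the sediment surface.
Removing the 3 false varves leaves 13 − 3 = 10 true varves beyond the cryptotephra horizon.
1975 − 10 = 1965 CE.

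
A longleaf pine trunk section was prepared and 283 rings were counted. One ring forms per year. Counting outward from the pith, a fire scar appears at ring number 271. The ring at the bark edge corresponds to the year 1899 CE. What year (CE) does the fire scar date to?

The fire scar sits at ring 271 from the pith, so 283 − 271 = 12 rings formed after it.
Counting back 12 years from 1899 CE places the fire scar in 1899 − 12 = 1887 CE.

1887 CE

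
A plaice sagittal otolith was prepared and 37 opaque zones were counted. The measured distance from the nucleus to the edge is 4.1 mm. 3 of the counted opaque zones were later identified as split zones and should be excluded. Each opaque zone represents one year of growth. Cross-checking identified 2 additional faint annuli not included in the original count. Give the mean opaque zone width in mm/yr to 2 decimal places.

True opaque zone count = 37 − 3 + 2 = 36.
4.1 mm over 36 years gives 4.1 / 36 ≈ 0.11 mm/yr.

0.11 mm/yr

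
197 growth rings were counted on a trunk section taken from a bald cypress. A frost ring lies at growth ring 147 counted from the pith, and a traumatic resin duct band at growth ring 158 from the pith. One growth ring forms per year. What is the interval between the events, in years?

Separation: 158 − 147 = 11 growth rings.
That is 11 years at one growth ring per year.

11 years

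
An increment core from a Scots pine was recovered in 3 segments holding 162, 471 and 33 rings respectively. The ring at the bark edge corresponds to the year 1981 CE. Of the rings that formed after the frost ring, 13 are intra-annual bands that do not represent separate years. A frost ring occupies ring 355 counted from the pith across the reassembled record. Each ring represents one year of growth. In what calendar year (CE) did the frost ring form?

1683 CE

Total rings = 162 + 471 + 33 = 666.
Between ring 355 and the bark edge there are 666 − 355 = 311 rings.
311 − 13 false = 298 true rings after the frost ring.
1981 − 298 = 1683 CE.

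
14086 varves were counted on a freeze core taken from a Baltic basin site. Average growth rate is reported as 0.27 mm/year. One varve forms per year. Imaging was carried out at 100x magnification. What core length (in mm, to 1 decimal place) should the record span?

3803.2 mm

The record spans 14086 years at 0.27 mm per year.
Length ≈ 0.27 × 14086 = 3803.2 mm.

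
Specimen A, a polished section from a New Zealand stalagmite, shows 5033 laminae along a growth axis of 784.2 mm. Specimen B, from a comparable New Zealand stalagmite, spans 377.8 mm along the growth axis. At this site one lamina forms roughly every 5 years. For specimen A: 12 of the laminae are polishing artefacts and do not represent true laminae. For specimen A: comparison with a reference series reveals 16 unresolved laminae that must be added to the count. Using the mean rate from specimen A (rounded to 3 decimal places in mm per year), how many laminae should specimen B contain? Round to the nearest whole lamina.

2437 laminae

Specimen A: true lamina count = 5033 − 12 + 16 = 5037.
Specimen A: 5037 laminae at 5 years each span 5037 × 5 = 25185 years.
A: 784.2 mm over 25185 years gives 784.2 / 25185 ≈ 0.031 mm/year.
For B, 377.8 / 0.031 = 12187.10 years; at 5 years per lamina that is 12187.10 / 5 ≈ 2437 laminae.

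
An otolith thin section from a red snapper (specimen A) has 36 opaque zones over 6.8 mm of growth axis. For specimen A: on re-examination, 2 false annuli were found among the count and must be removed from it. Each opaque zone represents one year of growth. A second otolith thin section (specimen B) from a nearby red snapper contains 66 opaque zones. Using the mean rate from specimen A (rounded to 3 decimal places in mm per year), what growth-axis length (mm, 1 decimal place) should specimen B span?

13.2 mm

Specimen A: after corrections the count is 36 − 2 = 34 opaque zones.
A: 6.8 mm over 34 years gives 6.8 / 34 ≈ 0.200 mm per year.
For B, 0.200 mm/year × 66 years = 13.2 mm.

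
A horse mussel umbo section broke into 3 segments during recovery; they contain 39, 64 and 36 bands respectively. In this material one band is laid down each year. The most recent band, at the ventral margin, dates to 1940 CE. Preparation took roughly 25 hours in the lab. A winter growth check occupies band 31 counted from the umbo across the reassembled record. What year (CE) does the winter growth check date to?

Total bands = 39 + 64 + 36 = 139.
The winter growth check sits at band 31 from the umbo, so 139 − 31 = 108 bands formed after it.
The band at the ventral margin is 1940 CE, so the winter growth check dates to 1940 − 108 = 1832 CE.

1832 CE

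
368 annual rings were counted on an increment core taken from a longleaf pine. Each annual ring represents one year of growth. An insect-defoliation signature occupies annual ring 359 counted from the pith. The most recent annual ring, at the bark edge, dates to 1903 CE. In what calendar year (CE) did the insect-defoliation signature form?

1894 CE

The insect-defoliation signature sits at annual ring 359 from the pith, so 368 − 359 = 9 annual rings formed after it.
The annual ring at the bark edge is 1903 CE, so the insect-defoliation signature dates to 1903 − 9 = 1894 CE.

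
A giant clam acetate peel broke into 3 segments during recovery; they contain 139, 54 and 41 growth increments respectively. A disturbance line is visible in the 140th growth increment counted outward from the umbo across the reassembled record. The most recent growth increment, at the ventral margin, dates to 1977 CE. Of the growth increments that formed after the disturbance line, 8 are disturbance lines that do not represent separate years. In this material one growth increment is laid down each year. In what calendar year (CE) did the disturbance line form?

1891 CE

Total growth increments = 139 + 54 + 41 = 234.
Between growth increment 140 and the ventral margin there are 234 − 140 = 94 growth increments.
Excluding 8 false growth increments: 94 − 8 = 86.
The growth increment at the ventral margin is 1977 CE, so the disturbance line dates to 1977 − 86 = 1891 CE.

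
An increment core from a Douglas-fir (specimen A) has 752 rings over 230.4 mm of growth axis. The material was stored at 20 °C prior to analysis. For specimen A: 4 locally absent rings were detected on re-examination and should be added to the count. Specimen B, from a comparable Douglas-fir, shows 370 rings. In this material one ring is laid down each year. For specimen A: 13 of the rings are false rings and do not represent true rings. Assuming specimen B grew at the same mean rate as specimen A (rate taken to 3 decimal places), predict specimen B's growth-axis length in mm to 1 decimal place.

Specimen A: adjusted count: 752 − 13 + 4 = 743 rings.
A: 230.4 mm over 743 years gives 230.4 / 743 ≈ 0.310 mm/yr.
Length of B = 0.310 × 370 = 114.7 mm.

114.7 mm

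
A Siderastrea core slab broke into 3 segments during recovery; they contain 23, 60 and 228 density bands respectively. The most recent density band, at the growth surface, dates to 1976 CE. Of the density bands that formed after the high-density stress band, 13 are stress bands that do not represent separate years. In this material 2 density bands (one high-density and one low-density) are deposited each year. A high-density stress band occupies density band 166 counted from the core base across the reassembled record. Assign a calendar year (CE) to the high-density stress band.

Total density bands = 23 + 60 + 228 = 311.
311 − 166 = 145 density bands lie beyond the high-density stress band toward the growth surface.
Excluding 13 false density bands: 145 − 13 = 132.
132 density bands at 2 per year is 132 / 2 = 66 years.
Counting back 66 years from 1976 CE places the high-density stress band in 1976 − 66 = 1910 CE.

1910 CE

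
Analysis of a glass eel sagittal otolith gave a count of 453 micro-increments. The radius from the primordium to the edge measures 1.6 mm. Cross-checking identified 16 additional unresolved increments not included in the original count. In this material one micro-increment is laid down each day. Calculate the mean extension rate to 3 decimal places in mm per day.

0.003 mm per day

Adjusted count: 453 + 16 = 469 micro-increments.
1.6 mm over 469 days gives 1.6 / 469 ≈ 0.003 mm per day.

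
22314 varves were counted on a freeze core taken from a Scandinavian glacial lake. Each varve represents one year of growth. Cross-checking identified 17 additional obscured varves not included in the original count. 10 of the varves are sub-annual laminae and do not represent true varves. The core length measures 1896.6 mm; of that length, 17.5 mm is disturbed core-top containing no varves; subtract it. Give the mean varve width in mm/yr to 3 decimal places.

Correcting the raw count gives 22314 − 10 + 17 = 22321 true varves.
Net length = 1896.6 − 17.5 = 1879.1 mm.
Extension rate ≈ 1879.1 / 22321 = 0.084 mm/yr.

0.084 mm/yr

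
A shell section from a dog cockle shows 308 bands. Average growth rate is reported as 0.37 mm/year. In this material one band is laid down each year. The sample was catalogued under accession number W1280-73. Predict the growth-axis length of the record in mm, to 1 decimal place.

The record spans 308 years at 0.37 mm per year.
Predicted length = 0.37 mm/year × 308 years = 114.0 mm.

114.0 mm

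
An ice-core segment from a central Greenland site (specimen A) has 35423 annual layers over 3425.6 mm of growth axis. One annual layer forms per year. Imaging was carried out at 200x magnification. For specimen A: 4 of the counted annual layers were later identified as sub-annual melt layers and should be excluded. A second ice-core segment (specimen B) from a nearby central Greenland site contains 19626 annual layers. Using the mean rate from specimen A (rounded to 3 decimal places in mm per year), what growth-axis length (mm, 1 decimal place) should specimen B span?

1903.7 mm

Specimen A: adjusted count: 35423 − 4 = 35419 annual layers.
A: Mean rate = 3425.6 mm / 35419 years ≈ 0.097 mm/yr.
Length of B = 0.097 × 19626 = 1903.7 mm.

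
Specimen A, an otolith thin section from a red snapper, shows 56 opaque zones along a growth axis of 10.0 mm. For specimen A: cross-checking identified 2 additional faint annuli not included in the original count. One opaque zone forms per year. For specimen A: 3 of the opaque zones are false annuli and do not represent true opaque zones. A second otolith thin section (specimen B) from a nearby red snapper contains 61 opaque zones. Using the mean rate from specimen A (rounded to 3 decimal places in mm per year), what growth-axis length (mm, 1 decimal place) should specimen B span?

11.1 mm

Specimen A: adjusted count: 56 − 3 + 2 = 55 opaque zones.
A: Mean rate = 10.0 mm / 55 years ≈ 0.182 mm/year.
For B, 0.182 mm/year × 61 years = 11.1 mm.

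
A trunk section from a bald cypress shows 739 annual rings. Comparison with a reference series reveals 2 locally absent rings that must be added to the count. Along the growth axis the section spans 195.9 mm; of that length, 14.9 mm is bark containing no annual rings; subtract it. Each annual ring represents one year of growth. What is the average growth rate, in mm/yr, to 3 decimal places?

True annual ring count = 739 + 2 = 741.
The growth record spans 195.9 − 14.9 = 181.0 mm.
181.0 mm over 741 years gives 181.0 / 741 ≈ 0.244 mm/yr.

0.244 mm/yr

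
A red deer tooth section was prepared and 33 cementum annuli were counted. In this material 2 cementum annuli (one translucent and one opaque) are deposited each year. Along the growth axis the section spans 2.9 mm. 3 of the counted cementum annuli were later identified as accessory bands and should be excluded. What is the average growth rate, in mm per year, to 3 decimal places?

Adjusted count: 33 − 3 = 30 cementum annuli.
30 cementum annuli at 2 per year is 30 / 2 = 15 years.
2.9 mm over 15 years gives 2.9 / 15 ≈ 0.193 mm per year.

0.193 mm per year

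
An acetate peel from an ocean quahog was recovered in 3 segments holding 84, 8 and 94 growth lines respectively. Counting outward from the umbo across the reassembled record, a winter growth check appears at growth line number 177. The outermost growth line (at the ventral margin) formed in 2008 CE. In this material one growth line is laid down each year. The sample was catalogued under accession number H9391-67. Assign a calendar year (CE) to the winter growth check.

1999 CE

Total growth lines = 84 + 8 + 94 = 186.
Between growth line 177 and the ventral margin there are 186 − 177 = 9 growth lines.
The growth line at the ventral margin is 2008 CE, so the winter growth check dates to 2008 − 9 = 1999 CE.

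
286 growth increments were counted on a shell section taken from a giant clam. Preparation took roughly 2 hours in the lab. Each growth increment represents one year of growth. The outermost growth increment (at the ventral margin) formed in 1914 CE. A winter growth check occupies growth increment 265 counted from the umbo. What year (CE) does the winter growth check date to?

1893 CE

The winter growth check sits at growth increment 265 from the umbo, so 286 − 265 = 21 growth increments formed after it.
1914 − 21 = 1893 CE.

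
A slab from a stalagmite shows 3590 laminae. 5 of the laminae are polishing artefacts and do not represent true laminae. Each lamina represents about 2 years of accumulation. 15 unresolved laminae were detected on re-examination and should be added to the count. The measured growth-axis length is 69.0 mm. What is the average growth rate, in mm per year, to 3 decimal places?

Correcting the raw count gives 3590 − 5 + 15 = 3600 true laminae.
Multiplying by 2 years per lamina: 3600 × 2 = 7200 years.
69.0 mm over 7200 years gives 69.0 / 7200 ≈ 0.010 mm per year.

0.010 mm per year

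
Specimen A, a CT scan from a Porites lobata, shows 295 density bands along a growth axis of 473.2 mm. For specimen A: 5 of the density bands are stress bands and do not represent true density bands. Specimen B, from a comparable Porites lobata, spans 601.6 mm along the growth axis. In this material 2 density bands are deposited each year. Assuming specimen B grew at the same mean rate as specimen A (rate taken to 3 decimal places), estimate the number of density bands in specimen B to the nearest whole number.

Specimen A: after corrections the count is 295 − 5 = 290 density bands.
Specimen A: dividing by 2 density bands per year: 290 / 2 = 145 years.
A: Extension rate ≈ 473.2 / 145 = 3.263 mm/year.
Specimen B: 601.6 mm / 3.263 mm per year = 184.37 years; at 2 density bands per year that is 184.37 × 2 ≈ 369 density bands.

369 density bands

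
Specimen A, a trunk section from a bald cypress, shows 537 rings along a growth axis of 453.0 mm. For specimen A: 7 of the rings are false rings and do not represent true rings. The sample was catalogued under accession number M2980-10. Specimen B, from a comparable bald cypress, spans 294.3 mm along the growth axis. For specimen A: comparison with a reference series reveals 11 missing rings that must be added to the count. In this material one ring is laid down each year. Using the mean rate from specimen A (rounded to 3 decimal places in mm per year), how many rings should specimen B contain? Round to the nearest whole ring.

Specimen A: correcting the raw count gives 537 − 7 + 11 = 541 true rings.
A: Mean rate = 453.0 mm / 541 years ≈ 0.837 mm/year.
Specimen B: 294.3 mm / 0.837 mm per year = 351.61 years ≈ 352 rings.

352 rings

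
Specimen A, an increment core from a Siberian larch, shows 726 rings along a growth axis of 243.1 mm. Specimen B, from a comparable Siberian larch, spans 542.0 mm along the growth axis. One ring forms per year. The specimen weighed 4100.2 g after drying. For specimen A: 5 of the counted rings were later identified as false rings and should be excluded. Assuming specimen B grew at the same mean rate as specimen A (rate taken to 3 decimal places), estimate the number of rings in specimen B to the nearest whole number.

Specimen A: correcting the raw count gives 726 − 5 = 721 true rings.
A: Mean rate = 243.1 mm / 721 years ≈ 0.337 mm/yr.
For B, 542.0 / 0.337 = 1608.31 years ≈ 1608 rings.

1608 rings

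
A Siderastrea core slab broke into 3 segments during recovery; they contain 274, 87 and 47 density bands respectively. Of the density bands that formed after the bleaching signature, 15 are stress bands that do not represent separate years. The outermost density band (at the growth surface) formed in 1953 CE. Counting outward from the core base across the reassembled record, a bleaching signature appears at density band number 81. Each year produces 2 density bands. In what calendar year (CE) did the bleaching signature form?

Total density bands = 274 + 87 + 47 = 408.
Between density band 81 and the growth surface there are 408 − 81 = 327 density bands.
Removing the 15 false density bands leaves 327 − 15 = 312 true density bands beyond the bleaching signature.
Dividing by 2 density bands per year: 312 / 2 = 156 years.
Counting back 156 years from 1953 CE places the bleaching signature in 1953 − 156 = 1797 CE.

1797 CE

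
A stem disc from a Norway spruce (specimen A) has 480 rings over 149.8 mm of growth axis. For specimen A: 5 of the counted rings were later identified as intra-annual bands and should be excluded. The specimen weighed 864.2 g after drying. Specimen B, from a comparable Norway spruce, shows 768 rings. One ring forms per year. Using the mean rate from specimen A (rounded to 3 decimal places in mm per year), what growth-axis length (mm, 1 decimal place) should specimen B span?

241.9 mm

Specimen A: after corrections the count is 480 − 5 = 475 rings.
A: 149.8 mm over 475 years gives 149.8 / 475 ≈ 0.315 mm per year.
For B, 0.315 mm/year × 768 years = 241.9 mm.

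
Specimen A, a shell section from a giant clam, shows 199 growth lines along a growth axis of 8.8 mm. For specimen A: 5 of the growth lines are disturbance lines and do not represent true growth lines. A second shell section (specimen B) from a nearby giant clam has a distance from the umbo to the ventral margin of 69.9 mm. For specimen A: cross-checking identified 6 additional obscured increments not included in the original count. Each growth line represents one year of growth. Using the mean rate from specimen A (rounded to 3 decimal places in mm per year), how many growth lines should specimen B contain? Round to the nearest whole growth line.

Specimen A: true growth line count = 199 − 5 + 6 = 200.
A: Mean rate = 8.8 mm / 200 years ≈ 0.044 mm/year.
B spans 69.9 / 0.044 = 1588.64 years ≈ 1589 growth lines.

1589 growth lines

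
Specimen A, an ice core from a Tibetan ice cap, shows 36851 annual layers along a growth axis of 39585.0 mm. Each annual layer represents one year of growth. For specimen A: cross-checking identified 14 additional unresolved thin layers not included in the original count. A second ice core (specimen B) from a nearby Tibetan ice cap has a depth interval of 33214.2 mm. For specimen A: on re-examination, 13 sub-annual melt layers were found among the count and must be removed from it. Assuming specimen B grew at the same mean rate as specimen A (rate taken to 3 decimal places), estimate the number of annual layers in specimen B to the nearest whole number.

30926 annual layers

Specimen A: true annual layer count = 36851 − 13 + 14 = 36852.
A: 39585.0 mm over 36852 years gives 39585.0 / 36852 ≈ 1.074 mm/year.
Specimen B: 33214.2 mm / 1.074 mm per year = 30925.70 years ≈ 30926 annual layers.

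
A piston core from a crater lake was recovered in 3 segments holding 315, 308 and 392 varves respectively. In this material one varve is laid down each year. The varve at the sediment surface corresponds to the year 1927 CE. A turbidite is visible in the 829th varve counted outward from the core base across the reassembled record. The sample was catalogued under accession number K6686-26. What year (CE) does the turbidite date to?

1741 CE

Total varves = 315 + 308 + 392 = 1015.
1015 − 829 = 186 varves lie beyond the turbidite toward the sediment surface.
1927 − 186 = 1741 CE.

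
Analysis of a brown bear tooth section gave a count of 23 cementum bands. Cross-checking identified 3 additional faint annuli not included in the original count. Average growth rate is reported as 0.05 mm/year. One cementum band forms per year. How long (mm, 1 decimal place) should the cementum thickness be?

True cementum band count = 23 + 3 = 26.
Predicted length = 0.05 mm/year × 26 years = 1.3 mm.

1.3 mm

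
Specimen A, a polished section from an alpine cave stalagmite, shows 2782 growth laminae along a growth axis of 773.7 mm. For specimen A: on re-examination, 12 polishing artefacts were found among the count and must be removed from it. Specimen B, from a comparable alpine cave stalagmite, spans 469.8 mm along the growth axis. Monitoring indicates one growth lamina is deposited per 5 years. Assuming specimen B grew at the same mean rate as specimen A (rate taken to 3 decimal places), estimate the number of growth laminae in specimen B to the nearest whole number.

Specimen A: correcting the raw count gives 2782 − 12 = 2770 true growth laminae.
Specimen A: at 5 years per growth lamina, 2770 × 5 = 13850 years.
A: 773.7 mm over 13850 years gives 773.7 / 13850 ≈ 0.056 mm/yr.
Specimen B: 469.8 mm / 0.056 mm per year = 8389.29 years; at 5 years per growth lamina that is 8389.29 / 5 ≈ 1678 growth laminae.

1678 growth laminae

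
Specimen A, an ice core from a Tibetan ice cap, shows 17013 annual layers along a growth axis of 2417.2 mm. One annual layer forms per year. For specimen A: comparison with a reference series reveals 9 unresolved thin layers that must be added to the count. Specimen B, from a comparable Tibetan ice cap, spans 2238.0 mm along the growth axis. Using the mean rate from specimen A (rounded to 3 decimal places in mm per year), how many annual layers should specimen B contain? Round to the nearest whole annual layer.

Specimen A: true annual layer count = 17013 + 9 = 17022.
A: 2417.2 mm over 17022 years gives 2417.2 / 17022 ≈ 0.142 mm/yr.
B spans 2238.0 / 0.142 = 15760.56 years ≈ 15761 annual layers.

15761 annual layers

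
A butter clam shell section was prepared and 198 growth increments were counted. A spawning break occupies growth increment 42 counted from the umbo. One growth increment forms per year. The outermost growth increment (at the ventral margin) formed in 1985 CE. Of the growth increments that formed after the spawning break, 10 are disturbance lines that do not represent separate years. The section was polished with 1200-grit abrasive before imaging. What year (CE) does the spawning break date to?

Between growth increment 42 and the ventral margin there are 198 − 42 = 156 growth increments.
Removing the 10 false growth increments leaves 156 − 10 = 146 true growth increments beyond the spawning break.
The growth increment at the ventral margin is 1985 CE, so the spawning break dates to 1985 − 146 = 1839 CE.

1839 CE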